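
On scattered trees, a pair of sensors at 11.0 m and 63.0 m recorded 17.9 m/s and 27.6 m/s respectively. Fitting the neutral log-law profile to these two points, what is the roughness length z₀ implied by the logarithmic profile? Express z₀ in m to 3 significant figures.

Log law: V(z) ∝ ln(z/z₀). With r = V₁/V₂ = 17.9/27.6 = 0.64855,
r · ln(z₂/z₀) = ln(z₁/z₀) ⇒ ln z₀ = (ln z₁ − r·ln z₂)/(1 − r)
ln z₀ = (2.39790 − 0.64855×4.14313) / 0.35145 = -0.8227
z₀ = exp(-0.8227) = 0.4392 m

z₀ ≈ 0.439 m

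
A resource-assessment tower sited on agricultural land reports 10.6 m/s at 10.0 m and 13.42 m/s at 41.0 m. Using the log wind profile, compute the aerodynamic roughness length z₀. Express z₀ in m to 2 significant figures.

Log law: V(z) ∝ ln(z/z₀). With r = V₁/V₂ = 10.6/13.42 = 0.78987,
r · ln(z₂/z₀) = ln(z₁/z₀) ⇒ ln z₀ = (ln z₁ − r·ln z₂)/(1 − r)
ln z₀ = (2.30259 − 0.78987×3.71357) / 0.21013 = -3.0011
z₀ = exp(-3.0011) = 0.04973 m

z₀ ≈ 0.050 m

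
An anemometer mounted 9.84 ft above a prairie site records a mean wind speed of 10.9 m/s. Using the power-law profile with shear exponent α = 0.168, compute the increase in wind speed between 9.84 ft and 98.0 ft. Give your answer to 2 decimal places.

Power law: V₂ = V₁ · (z₂/z₁)^α = 10.9 × (9.9593)^0.168 = 16.0372 m/s
ΔV = 16.0372 − 10.9 = 5.1372 m/s

5.14 m/s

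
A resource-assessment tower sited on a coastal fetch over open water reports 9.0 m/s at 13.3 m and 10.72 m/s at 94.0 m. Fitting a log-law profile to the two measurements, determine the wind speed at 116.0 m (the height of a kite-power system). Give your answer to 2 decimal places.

Log law: V ∝ ln(z/z₀). From the pair, with r = V₁/V₂ = 0.83955,
ln z₀ = (ln z₁ − r·ln z₂)/(1 − r) = (2.5878 − 0.83955×4.5433)/0.16045 = -7.6447 → z₀ = 0.0004786 m
V₃ = V₁ · ln(z₃/z₀)/ln(z₁/z₀) = 9.0 × 12.3983/10.2324 = 10.9050 m/s

10.90 m/s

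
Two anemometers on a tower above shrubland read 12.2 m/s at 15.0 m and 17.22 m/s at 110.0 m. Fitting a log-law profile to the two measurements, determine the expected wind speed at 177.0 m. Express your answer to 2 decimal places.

Log law: V ∝ ln(z/z₀). From the pair, with r = V₁/V₂ = 0.70848,
ln z₀ = (ln z₁ − r·ln z₂)/(1 − r) = (2.7081 − 0.70848×4.7005)/0.29152 = -2.1341 → z₀ = 0.1183 m
V₃ = V₁ · ln(z₃/z₀)/ln(z₁/z₀) = 12.2 × 7.3103/4.8422 = 18.4185 m/s

18.42 m/s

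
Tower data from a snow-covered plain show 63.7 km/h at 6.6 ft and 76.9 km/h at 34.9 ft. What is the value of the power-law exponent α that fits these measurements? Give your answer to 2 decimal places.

α ≈ 0.11

Power law: V₂/V₁ = (z₂/z₁)^α ⇒ α = ln(V₂/V₁) / ln(z₂/z₁)
α = ln(76.9/63.7) / ln(34.9/6.6) = ln(1.2072) / ln(5.2879)
  = 0.18832 / 1.66542 = 0.11308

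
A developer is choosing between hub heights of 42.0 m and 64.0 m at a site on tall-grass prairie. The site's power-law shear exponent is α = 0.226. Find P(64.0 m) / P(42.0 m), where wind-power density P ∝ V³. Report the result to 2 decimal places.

1.33

Speed ratio: V_B/V_A = (z_B/z_A)^α = (64.0/42.0)^0.226 = (1.5238)^0.226 = 1.09987
Power-density ratio: P_B/P_A = (V_B/V_A)³ = (1.09987)³ = 1.33054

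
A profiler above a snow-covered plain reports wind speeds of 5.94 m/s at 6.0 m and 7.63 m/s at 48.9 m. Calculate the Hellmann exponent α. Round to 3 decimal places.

Power law: V₂/V₁ = (z₂/z₁)^α ⇒ α = ln(V₂/V₁) / ln(z₂/z₁)
α = ln(7.63/5.94) / ln(48.9/6.0) = ln(1.2845) / ln(8.1500)
  = 0.25038 / 2.09802 = 0.11934

α ≈ 0.119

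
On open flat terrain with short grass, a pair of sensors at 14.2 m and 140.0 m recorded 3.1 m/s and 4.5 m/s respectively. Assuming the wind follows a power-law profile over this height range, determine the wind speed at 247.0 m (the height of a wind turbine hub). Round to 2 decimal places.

4.94 m/s

First find α: α = ln(V₂/V₁)/ln(z₂/z₁) = ln(4.5/3.1)/ln(140.0/14.2) = 0.37268/2.28840 = 0.1629
Extrapolate from 140.0 m to 247.0 m: V₃ = 4.5 × (247.0/140.0)^0.1629 = 4.5 × 1.0969 = 4.9359 m/s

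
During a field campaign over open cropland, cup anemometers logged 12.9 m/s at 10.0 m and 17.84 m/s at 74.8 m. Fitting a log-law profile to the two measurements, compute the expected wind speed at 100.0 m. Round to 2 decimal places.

18.55 m/s

Log law: V ∝ ln(z/z₀). From the pair, with r = V₁/V₂ = 0.72309,
ln z₀ = (ln z₁ − r·ln z₂)/(1 − r) = (2.3026 − 0.72309×4.3148)/0.27691 = -2.9520 → z₀ = 0.05223 m
V₃ = V₁ · ln(z₃/z₀)/ln(z₁/z₀) = 12.9 × 7.5572/5.2546 = 18.5528 m/s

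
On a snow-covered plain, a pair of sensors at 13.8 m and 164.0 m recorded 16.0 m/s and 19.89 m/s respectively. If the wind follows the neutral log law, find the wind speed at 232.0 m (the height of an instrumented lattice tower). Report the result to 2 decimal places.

Log law: V ∝ ln(z/z₀). From the pair, with r = V₁/V₂ = 0.80442,
ln z₀ = (ln z₁ − r·ln z₂)/(1 − r) = (2.6247 − 0.80442×5.0999)/0.19558 = -7.5561 → z₀ = 0.0005229 m
V₃ = V₁ · ln(z₃/z₀)/ln(z₁/z₀) = 16.0 × 13.0028/10.1808 = 20.4351 m/s

20.44 m/s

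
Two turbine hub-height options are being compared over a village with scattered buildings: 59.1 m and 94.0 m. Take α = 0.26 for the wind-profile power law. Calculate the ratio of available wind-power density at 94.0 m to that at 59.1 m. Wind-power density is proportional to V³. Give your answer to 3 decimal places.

Speed ratio: V_B/V_A = (z_B/z_A)^α = (94.0/59.1)^0.26 = (1.5905)^0.26 = 1.12824
Power-density ratio: P_B/P_A = (V_B/V_A)³ = (1.12824)³ = 1.43616

1.436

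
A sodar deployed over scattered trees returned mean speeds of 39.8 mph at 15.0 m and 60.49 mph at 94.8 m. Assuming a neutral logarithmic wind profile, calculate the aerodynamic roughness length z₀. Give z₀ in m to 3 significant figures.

Log law: V(z) ∝ ln(z/z₀). With r = V₁/V₂ = 39.8/60.49 = 0.65796,
r · ln(z₂/z₀) = ln(z₁/z₀) ⇒ ln z₀ = (ln z₁ − r·ln z₂)/(1 − r)
ln z₀ = (2.70805 − 0.65796×4.55177) / 0.34204 = -0.8386
z₀ = exp(-0.8386) = 0.4323 m

z₀ ≈ 0.432 m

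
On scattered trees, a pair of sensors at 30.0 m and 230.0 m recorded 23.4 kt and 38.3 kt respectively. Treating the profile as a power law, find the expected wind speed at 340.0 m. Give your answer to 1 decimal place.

42.1 kt

First find α: α = ln(V₂/V₁)/ln(z₂/z₁) = ln(38.3/23.4)/ln(230.0/30.0) = 0.49271/2.03688 = 0.2419
Extrapolate from 230.0 m to 340.0 m: V₃ = 38.3 × (340.0/230.0)^0.2419 = 38.3 × 1.0992 = 42.0979 kt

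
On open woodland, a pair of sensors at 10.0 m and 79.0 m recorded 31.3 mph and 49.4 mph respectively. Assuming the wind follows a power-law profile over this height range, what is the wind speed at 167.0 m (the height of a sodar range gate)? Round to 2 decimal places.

58.28 mph

First find α: α = ln(V₂/V₁)/ln(z₂/z₁) = ln(49.4/31.3)/ln(79.0/10.0) = 0.45633/2.06686 = 0.2208
Extrapolate from 79.0 m to 167.0 m: V₃ = 49.4 × (167.0/79.0)^0.2208 = 49.4 × 1.1797 = 58.2776 mph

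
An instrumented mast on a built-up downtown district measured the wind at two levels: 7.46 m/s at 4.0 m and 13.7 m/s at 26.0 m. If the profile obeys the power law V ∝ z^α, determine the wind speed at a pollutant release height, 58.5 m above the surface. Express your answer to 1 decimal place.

17.8 m/s

First find α: α = ln(V₂/V₁)/ln(z₂/z₁) = ln(13.7/7.46)/ln(26.0/4.0) = 0.60784/1.87180 = 0.3247
Extrapolate from 26.0 m to 58.5 m: V₃ = 13.7 × (58.5/26.0)^0.3247 = 13.7 × 1.3013 = 17.8273 m/s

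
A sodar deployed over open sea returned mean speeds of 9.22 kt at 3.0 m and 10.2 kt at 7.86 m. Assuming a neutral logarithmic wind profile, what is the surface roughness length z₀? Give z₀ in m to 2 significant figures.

Log law: V(z) ∝ ln(z/z₀). With r = V₁/V₂ = 9.22/10.2 = 0.90392,
r · ln(z₂/z₀) = ln(z₁/z₀) ⇒ ln z₀ = (ln z₁ − r·ln z₂)/(1 − r)
ln z₀ = (1.09861 − 0.90392×2.06179) / 0.09608 = -7.9631
z₀ = exp(-7.9631) = 0.0003481 m

z₀ ≈ 0.00035 m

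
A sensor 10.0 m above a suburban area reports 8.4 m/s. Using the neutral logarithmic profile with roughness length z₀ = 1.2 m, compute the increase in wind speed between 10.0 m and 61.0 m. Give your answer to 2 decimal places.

7.16 m/s

Log law: V₂ = V₁ · ln(z₂/z₀)/ln(z₁/z₀) = 8.4 × 3.9286/2.1203 = 15.5640 m/s
ΔV = 15.5640 − 8.4 = 7.1640 m/s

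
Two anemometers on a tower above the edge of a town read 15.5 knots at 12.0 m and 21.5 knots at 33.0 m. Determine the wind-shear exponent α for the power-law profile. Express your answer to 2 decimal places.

α ≈ 0.32

Power law: V₂/V₁ = (z₂/z₁)^α ⇒ α = ln(V₂/V₁) / ln(z₂/z₁)
α = ln(21.5/15.5) / ln(33.0/12.0) = ln(1.3871) / ln(2.7500)
  = 0.32721 / 1.01160 = 0.32346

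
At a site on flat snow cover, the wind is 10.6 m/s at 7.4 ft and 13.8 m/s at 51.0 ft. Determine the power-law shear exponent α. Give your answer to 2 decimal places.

α ≈ 0.14

Power law: V₂/V₁ = (z₂/z₁)^α ⇒ α = ln(V₂/V₁) / ln(z₂/z₁)
α = ln(13.8/10.6) / ln(51.0/7.4) = ln(1.3019) / ln(6.8919)
  = 0.26381 / 1.93035 = 0.13667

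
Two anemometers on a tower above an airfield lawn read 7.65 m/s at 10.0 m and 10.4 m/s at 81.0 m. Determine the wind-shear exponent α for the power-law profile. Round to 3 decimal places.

α ≈ 0.147

Power law: V₂/V₁ = (z₂/z₁)^α ⇒ α = ln(V₂/V₁) / ln(z₂/z₁)
α = ln(10.4/7.65) / ln(81.0/10.0) = ln(1.3595) / ln(8.1000)
  = 0.30710 / 2.09186 = 0.14681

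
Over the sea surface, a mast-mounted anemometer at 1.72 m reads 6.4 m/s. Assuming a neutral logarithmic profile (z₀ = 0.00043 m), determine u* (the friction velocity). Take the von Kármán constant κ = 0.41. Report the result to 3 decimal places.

u* ≈ 0.316 m/s

Log law: V(z) = (u*/κ) · ln(z/z₀) ⇒ u* = κ · V / ln(z/z₀)
u* = 0.41 × 6.4 / ln(1.72/0.00043) = 0.41 × 6.4 / 8.2940
   = 2.6240 / 8.2940 = 0.3164 m/s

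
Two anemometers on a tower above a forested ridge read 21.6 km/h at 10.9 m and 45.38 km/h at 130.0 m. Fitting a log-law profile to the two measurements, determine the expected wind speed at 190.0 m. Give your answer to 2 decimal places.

49.02 km/h

Log law: V ∝ ln(z/z₀). From the pair, with r = V₁/V₂ = 0.47598,
ln z₀ = (ln z₁ − r·ln z₂)/(1 − r) = (2.3888 − 0.47598×4.8675)/0.52402 = 0.1372 → z₀ = 1.147 m
V₃ = V₁ · ln(z₃/z₀)/ln(z₁/z₀) = 21.6 × 5.1098/2.2515 = 49.0206 km/h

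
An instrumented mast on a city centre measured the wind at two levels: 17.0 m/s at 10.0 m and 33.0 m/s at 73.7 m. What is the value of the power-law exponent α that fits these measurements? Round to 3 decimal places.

α ≈ 0.332

Power law: V₂/V₁ = (z₂/z₁)^α ⇒ α = ln(V₂/V₁) / ln(z₂/z₁)
α = ln(33.0/17.0) / ln(73.7/10.0) = ln(1.9412) / ln(7.3700)
  = 0.66329 / 1.99742 = 0.33208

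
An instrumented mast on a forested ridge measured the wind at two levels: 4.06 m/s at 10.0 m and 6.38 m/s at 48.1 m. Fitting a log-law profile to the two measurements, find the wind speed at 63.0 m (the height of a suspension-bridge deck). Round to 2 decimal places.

6.78 m/s

Log law: V ∝ ln(z/z₀). From the pair, with r = V₁/V₂ = 0.63636,
ln z₀ = (ln z₁ − r·ln z₂)/(1 − r) = (2.3026 − 0.63636×3.8733)/0.36364 = -0.4461 → z₀ = 0.6401 m
V₃ = V₁ · ln(z₃/z₀)/ln(z₁/z₀) = 4.06 × 4.5893/2.7487 = 6.7786 m/s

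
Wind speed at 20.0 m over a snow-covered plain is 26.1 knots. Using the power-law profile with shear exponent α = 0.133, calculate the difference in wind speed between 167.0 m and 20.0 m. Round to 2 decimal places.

8.51 knots

Power law: V₂ = V₁ · (z₂/z₁)^α = 26.1 × (8.3500)^0.133 = 34.6118 knots
ΔV = 34.6118 − 26.1 = 8.5118 knots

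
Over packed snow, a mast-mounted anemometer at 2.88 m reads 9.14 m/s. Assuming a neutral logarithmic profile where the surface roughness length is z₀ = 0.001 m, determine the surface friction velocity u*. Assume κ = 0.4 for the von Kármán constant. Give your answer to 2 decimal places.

u* ≈ 0.46 m/s

Log law: V(z) = (u*/κ) · ln(z/z₀) ⇒ u* = κ · V / ln(z/z₀)
u* = 0.4 × 9.14 / ln(2.88/0.001) = 0.4 × 9.14 / 7.9655
   = 3.6560 / 7.9655 = 0.4590 m/s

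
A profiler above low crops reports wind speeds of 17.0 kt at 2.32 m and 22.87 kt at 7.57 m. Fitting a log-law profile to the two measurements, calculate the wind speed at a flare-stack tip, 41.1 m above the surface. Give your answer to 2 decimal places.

31.27 kt

Log law: V ∝ ln(z/z₀). From the pair, with r = V₁/V₂ = 0.74333,
ln z₀ = (ln z₁ − r·ln z₂)/(1 − r) = (0.8416 − 0.74333×2.0242)/0.25667 = -2.5834 → z₀ = 0.07552 m
V₃ = V₁ · ln(z₃/z₀)/ln(z₁/z₀) = 17.0 × 6.2994/3.4250 = 31.2674 kt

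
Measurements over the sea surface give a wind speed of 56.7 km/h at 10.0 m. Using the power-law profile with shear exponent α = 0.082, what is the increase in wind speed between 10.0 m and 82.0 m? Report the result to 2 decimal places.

Power law: V₂ = V₁ · (z₂/z₁)^α = 56.7 × (8.2000)^0.082 = 67.3776 km/h
ΔV = 67.3776 − 56.7 = 10.6776 km/h

10.68 km/h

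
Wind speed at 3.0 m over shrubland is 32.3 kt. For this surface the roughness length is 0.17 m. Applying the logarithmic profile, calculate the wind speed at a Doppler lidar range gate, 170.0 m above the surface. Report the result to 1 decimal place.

Log law: V(z) ∝ ln(z/z₀), so V₂/V₁ = ln(z₂/z₀) / ln(z₁/z₀).
ln(170.0/0.17) = 6.9078, ln(3.0/0.17) = 2.8706
V₂ = 32.3 × 6.9078/2.8706 = 32.3 × 2.4064 = 77.7269 kt

77.7 kt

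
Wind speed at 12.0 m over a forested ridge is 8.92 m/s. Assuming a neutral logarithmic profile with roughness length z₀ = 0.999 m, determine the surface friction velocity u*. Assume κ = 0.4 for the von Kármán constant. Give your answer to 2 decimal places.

Log law: V(z) = (u*/κ) · ln(z/z₀) ⇒ u* = κ · V / ln(z/z₀)
u* = 0.4 × 8.92 / ln(12.0/0.999) = 0.4 × 8.92 / 2.4859
   = 3.5680 / 2.4859 = 1.4353 m/s

u* ≈ 1.44 m/s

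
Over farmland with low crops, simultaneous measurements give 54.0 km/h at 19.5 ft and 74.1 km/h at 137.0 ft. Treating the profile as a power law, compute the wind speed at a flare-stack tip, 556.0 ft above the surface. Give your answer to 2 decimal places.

93.02 km/h

First find α: α = ln(V₂/V₁)/ln(z₂/z₁) = ln(74.1/54.0)/ln(137.0/19.5) = 0.31643/1.94957 = 0.1623
Extrapolate from 137.0 ft to 556.0 ft: V₃ = 74.1 × (556.0/137.0)^0.1623 = 74.1 × 1.2553 = 93.0164 km/h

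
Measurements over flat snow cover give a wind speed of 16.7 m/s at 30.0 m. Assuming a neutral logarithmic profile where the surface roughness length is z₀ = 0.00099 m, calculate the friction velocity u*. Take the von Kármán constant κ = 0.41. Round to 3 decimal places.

Log law: V(z) = (u*/κ) · ln(z/z₀) ⇒ u* = κ · V / ln(z/z₀)
u* = 0.41 × 16.7 / ln(30.0/0.00099) = 0.41 × 16.7 / 10.3190
   = 6.8470 / 10.3190 = 0.6635 m/s

u* ≈ 0.664 m/s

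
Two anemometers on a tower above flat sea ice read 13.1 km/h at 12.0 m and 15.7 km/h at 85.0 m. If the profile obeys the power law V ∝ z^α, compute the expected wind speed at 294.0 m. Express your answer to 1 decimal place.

First find α: α = ln(V₂/V₁)/ln(z₂/z₁) = ln(15.7/13.1)/ln(85.0/12.0) = 0.18105/1.95774 = 0.0925
Extrapolate from 85.0 m to 294.0 m: V₃ = 15.7 × (294.0/85.0)^0.0925 = 15.7 × 1.1216 = 17.6092 km/h

17.6 km/h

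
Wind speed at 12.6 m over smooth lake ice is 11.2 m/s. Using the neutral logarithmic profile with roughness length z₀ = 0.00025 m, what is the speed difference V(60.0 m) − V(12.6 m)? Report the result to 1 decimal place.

Log law: V₂ = V₁ · ln(z₂/z₀)/ln(z₁/z₀) = 11.2 × 12.3884/10.8277 = 12.8143 m/s
ΔV = 12.8143 − 11.2 = 1.6143 m/s

1.6 m/s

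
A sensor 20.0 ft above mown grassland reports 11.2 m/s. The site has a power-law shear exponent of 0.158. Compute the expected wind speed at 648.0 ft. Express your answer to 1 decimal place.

19.4 m/s

Power-law profile: V₂ = V₁ · (z₂/z₁)^α
V₂ = 11.2 × (648.0/20.0)^0.158 = 11.2 × (32.4000)^0.158
    = 11.2 × 1.7325 = 19.4037 m/s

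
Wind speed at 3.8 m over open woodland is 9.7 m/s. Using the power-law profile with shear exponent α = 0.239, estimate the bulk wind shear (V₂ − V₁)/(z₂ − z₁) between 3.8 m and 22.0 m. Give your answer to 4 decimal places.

0.2779 m/s/m

Power law: V₂ = V₁ · (z₂/z₁)^α = 9.7 × (5.7895)^0.239 = 14.7585 m/s
ΔV/Δz = (14.7585 − 9.7)/(22.0 − 3.8) = 5.0585/18.2000 = 0.27794 m/s/m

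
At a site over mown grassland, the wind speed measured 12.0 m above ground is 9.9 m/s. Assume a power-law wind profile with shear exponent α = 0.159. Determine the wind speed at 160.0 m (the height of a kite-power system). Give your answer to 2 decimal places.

14.95 m/s

Power-law profile: V₂ = V₁ · (z₂/z₁)^α
V₂ = 9.9 × (160.0/12.0)^0.159 = 9.9 × (13.3333)^0.159
    = 9.9 × 1.5096 = 14.9452 m/s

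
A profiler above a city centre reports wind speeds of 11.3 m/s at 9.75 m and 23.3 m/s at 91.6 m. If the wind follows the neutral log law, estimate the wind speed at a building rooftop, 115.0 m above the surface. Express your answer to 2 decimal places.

Log law: V ∝ ln(z/z₀). From the pair, with r = V₁/V₂ = 0.48498,
ln z₀ = (ln z₁ − r·ln z₂)/(1 − r) = (2.2773 − 0.48498×4.5174)/0.51502 = 0.1678 → z₀ = 1.183 m
V₃ = V₁ · ln(z₃/z₀)/ln(z₁/z₀) = 11.3 × 4.5772/2.1095 = 24.5187 m/s

24.52 m/s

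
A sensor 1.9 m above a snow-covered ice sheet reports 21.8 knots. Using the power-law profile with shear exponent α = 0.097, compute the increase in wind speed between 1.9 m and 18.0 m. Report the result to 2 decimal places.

5.31 knots

Power law: V₂ = V₁ · (z₂/z₁)^α = 21.8 × (9.4737)^0.097 = 27.1131 knots
ΔV = 27.1131 − 21.8 = 5.3131 knots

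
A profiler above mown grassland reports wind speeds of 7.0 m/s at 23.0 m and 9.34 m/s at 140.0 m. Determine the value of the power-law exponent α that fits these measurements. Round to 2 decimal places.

α ≈ 0.16

Power law: V₂/V₁ = (z₂/z₁)^α ⇒ α = ln(V₂/V₁) / ln(z₂/z₁)
α = ln(9.34/7.0) / ln(140.0/23.0) = ln(1.3343) / ln(6.0870)
  = 0.28840 / 1.80615 = 0.15967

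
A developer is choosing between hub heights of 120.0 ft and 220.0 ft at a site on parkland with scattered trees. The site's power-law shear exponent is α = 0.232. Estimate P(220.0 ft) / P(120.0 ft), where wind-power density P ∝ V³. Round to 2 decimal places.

Speed ratio: V_B/V_A = (z_B/z_A)^α = (220.0/120.0)^0.232 = (1.8333)^0.232 = 1.15099
Power-density ratio: P_B/P_A = (V_B/V_A)³ = (1.15099)³ = 1.52481

1.52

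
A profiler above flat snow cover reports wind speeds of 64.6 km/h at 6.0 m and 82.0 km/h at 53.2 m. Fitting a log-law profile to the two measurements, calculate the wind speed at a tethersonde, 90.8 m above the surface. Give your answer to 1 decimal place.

Log law: V ∝ ln(z/z₀). From the pair, with r = V₁/V₂ = 0.78780,
ln z₀ = (ln z₁ − r·ln z₂)/(1 − r) = (1.7918 − 0.78780×3.9741)/0.21220 = -6.3103 → z₀ = 0.001817 m
V₃ = V₁ · ln(z₃/z₀)/ln(z₁/z₀) = 64.6 × 10.8190/8.1021 = 86.2625 km/h

86.3 km/h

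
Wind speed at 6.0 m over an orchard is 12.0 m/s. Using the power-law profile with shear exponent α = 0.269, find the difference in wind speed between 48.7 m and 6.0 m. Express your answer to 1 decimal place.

Power law: V₂ = V₁ · (z₂/z₁)^α = 12.0 × (8.1167)^0.269 = 21.0768 m/s
ΔV = 21.0768 − 12.0 = 9.0768 m/s

9.1 m/s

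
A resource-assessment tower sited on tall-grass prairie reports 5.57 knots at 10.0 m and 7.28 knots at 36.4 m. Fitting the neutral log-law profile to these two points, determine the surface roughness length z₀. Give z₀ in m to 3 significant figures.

Log law: V(z) ∝ ln(z/z₀). With r = V₁/V₂ = 5.57/7.28 = 0.76511,
r · ln(z₂/z₀) = ln(z₁/z₀) ⇒ ln z₀ = (ln z₁ − r·ln z₂)/(1 − r)
ln z₀ = (2.30259 − 0.76511×3.59457) / 0.23489 = -1.9058
z₀ = exp(-1.9058) = 0.1487 m

z₀ ≈ 0.149 m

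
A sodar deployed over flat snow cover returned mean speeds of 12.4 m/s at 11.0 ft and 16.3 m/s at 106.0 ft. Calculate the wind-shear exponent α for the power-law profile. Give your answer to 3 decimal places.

α ≈ 0.121

Power law: V₂/V₁ = (z₂/z₁)^α ⇒ α = ln(V₂/V₁) / ln(z₂/z₁)
α = ln(16.3/12.4) / ln(106.0/11.0) = ln(1.3145) / ln(9.6364)
  = 0.27347 / 2.26554 = 0.12071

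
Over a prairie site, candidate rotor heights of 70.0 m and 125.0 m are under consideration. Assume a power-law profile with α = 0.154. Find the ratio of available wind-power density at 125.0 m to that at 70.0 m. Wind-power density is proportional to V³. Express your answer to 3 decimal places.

1.307

Speed ratio: V_B/V_A = (z_B/z_A)^α = (125.0/70.0)^0.154 = (1.7857)^0.154 = 1.09340
Power-density ratio: P_B/P_A = (V_B/V_A)³ = (1.09340)³ = 1.30719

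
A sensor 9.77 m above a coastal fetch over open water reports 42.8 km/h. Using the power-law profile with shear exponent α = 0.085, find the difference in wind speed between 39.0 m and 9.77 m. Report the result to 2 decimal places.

Power law: V₂ = V₁ · (z₂/z₁)^α = 42.8 × (3.9918)^0.085 = 48.1441 km/h
ΔV = 48.1441 − 42.8 = 5.3441 km/h

5.34 km/h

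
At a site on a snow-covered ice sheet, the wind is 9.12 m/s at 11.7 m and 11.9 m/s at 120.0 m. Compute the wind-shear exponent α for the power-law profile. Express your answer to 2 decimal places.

α ≈ 0.11

Power law: V₂/V₁ = (z₂/z₁)^α ⇒ α = ln(V₂/V₁) / ln(z₂/z₁)
α = ln(11.9/9.12) / ln(120.0/11.7) = ln(1.3048) / ln(10.2564)
  = 0.26607 / 2.32790 = 0.11430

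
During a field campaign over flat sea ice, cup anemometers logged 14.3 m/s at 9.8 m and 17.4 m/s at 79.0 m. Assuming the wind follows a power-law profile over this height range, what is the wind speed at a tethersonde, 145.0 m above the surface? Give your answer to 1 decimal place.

18.4 m/s

First find α: α = ln(V₂/V₁)/ln(z₂/z₁) = ln(17.4/14.3)/ln(79.0/9.8) = 0.19621/2.08707 = 0.0940
Extrapolate from 79.0 m to 145.0 m: V₃ = 17.4 × (145.0/79.0)^0.0940 = 17.4 × 1.0588 = 18.4223 m/s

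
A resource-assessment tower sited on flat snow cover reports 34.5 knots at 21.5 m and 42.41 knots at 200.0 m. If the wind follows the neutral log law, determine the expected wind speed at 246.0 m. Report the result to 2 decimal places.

Log law: V ∝ ln(z/z₀). From the pair, with r = V₁/V₂ = 0.81349,
ln z₀ = (ln z₁ − r·ln z₂)/(1 − r) = (3.0681 − 0.81349×5.2983)/0.18651 = -6.6594 → z₀ = 0.001282 m
V₃ = V₁ · ln(z₃/z₀)/ln(z₁/z₀) = 34.5 × 12.1647/9.7274 = 43.1442 knots

43.14 knots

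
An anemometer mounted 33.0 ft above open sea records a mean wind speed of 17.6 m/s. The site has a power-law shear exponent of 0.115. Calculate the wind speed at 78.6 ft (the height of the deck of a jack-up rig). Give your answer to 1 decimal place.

19.4 m/s

Power-law profile: V₂ = V₁ · (z₂/z₁)^α
V₂ = 17.6 × (78.6/33.0)^0.115 = 17.6 × (2.3818)^0.115
    = 17.6 × 1.1050 = 19.4472 m/s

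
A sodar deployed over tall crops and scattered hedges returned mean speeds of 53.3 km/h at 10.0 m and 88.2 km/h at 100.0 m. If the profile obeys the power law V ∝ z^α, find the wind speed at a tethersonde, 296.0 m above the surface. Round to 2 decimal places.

111.83 km/h

First find α: α = ln(V₂/V₁)/ln(z₂/z₁) = ln(88.2/53.3)/ln(100.0/10.0) = 0.50367/2.30259 = 0.2187
Extrapolate from 100.0 m to 296.0 m: V₃ = 88.2 × (296.0/100.0)^0.2187 = 88.2 × 1.2679 = 111.8303 km/h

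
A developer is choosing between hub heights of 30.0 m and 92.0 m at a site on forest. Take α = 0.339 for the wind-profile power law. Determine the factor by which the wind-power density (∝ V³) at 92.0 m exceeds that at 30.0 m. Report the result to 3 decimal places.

3.126

Speed ratio: V_B/V_A = (z_B/z_A)^α = (92.0/30.0)^0.339 = (3.0667)^0.339 = 1.46211
Power-density ratio: P_B/P_A = (V_B/V_A)³ = (1.46211)³ = 3.12565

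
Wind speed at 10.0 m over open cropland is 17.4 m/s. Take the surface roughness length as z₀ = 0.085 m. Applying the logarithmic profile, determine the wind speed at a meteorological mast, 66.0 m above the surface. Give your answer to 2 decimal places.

24.29 m/s

Log law: V(z) ∝ ln(z/z₀), so V₂/V₁ = ln(z₂/z₀) / ln(z₁/z₀).
ln(66.0/0.085) = 6.6548, ln(10.0/0.085) = 4.7677
V₂ = 17.4 × 6.6548/4.7677 = 17.4 × 1.3958 = 24.2870 m/s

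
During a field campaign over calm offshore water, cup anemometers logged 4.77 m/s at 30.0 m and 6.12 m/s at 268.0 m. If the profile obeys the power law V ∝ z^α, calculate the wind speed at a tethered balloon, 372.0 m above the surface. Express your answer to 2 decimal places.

6.35 m/s

First find α: α = ln(V₂/V₁)/ln(z₂/z₁) = ln(6.12/4.77)/ln(268.0/30.0) = 0.24922/2.18979 = 0.1138
Extrapolate from 268.0 m to 372.0 m: V₃ = 6.12 × (372.0/268.0)^0.1138 = 6.12 × 1.0380 = 6.3527 m/s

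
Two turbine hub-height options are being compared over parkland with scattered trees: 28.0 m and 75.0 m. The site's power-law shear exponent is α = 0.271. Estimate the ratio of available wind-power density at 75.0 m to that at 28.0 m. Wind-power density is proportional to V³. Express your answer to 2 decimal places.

2.23

Speed ratio: V_B/V_A = (z_B/z_A)^α = (75.0/28.0)^0.271 = (2.6786)^0.271 = 1.30606
Power-density ratio: P_B/P_A = (V_B/V_A)³ = (1.30606)³ = 2.22785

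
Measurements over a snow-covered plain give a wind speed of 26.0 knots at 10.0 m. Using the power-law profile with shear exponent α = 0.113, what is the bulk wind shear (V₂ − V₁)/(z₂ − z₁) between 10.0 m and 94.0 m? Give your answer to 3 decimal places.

Power law: V₂ = V₁ · (z₂/z₁)^α = 26.0 × (9.4000)^0.113 = 33.4917 knots
ΔV/Δz = (33.4917 − 26.0)/(94.0 − 10.0) = 7.4917/84.0000 = 0.08919 knots/m

0.089 knots/m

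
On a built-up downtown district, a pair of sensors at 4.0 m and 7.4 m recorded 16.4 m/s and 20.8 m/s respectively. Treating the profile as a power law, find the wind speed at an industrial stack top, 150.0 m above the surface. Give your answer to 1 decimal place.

First find α: α = ln(V₂/V₁)/ln(z₂/z₁) = ln(20.8/16.4)/ln(7.4/4.0) = 0.23767/0.61519 = 0.3863
Extrapolate from 7.4 m to 150.0 m: V₃ = 20.8 × (150.0/7.4)^0.3863 = 20.8 × 3.1981 = 66.5208 m/s

66.5 m/s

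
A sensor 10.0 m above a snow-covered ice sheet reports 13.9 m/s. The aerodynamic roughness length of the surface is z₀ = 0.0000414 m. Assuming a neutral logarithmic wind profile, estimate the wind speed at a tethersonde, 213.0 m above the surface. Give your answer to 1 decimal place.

Log law: V(z) ∝ ln(z/z₀), so V₂/V₁ = ln(z₂/z₀) / ln(z₁/z₀).
ln(213.0/0.0000414) = 15.4535, ln(10.0/0.0000414) = 12.3948
V₂ = 13.9 × 15.4535/12.3948 = 13.9 × 1.2468 = 17.3301 m/s

17.3 m/s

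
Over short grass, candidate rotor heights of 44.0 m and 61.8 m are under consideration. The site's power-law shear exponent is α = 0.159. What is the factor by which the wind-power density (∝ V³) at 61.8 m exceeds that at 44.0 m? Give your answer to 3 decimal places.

1.176

Speed ratio: V_B/V_A = (z_B/z_A)^α = (61.8/44.0)^0.159 = (1.4045)^0.159 = 1.05550
Power-density ratio: P_B/P_A = (V_B/V_A)³ = (1.05550)³ = 1.17591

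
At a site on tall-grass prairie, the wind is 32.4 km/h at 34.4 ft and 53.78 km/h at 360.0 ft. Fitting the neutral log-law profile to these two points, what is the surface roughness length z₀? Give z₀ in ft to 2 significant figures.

z₀ ≈ 0.98 ft

Log law: V(z) ∝ ln(z/z₀). With r = V₁/V₂ = 32.4/53.78 = 0.60245,
r · ln(z₂/z₀) = ln(z₁/z₀) ⇒ ln z₀ = (ln z₁ − r·ln z₂)/(1 − r)
ln z₀ = (3.53806 − 0.60245×5.88610) / 0.39755 = -0.0203
z₀ = exp(-0.0203) = 0.9799 ft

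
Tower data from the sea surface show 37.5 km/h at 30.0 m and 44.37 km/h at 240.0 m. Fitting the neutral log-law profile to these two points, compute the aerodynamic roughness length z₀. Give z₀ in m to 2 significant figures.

z₀ ≈ 0.00035 m

Log law: V(z) ∝ ln(z/z₀). With r = V₁/V₂ = 37.5/44.37 = 0.84517,
r · ln(z₂/z₀) = ln(z₁/z₀) ⇒ ln z₀ = (ln z₁ − r·ln z₂)/(1 − r)
ln z₀ = (3.40120 − 0.84517×5.48064) / 0.15483 = -7.9495
z₀ = exp(-7.9495) = 0.0003529 m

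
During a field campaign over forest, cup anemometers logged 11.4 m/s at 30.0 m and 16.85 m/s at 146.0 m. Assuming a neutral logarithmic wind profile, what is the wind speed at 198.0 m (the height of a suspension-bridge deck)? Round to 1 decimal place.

Log law: V ∝ ln(z/z₀). From the pair, with r = V₁/V₂ = 0.67656,
ln z₀ = (ln z₁ − r·ln z₂)/(1 − r) = (3.4012 − 0.67656×4.9836)/0.32344 = 0.0912 → z₀ = 1.095 m
V₃ = V₁ · ln(z₃/z₀)/ln(z₁/z₀) = 11.4 × 5.1971/3.3100 = 17.8993 m/s

17.9 m/s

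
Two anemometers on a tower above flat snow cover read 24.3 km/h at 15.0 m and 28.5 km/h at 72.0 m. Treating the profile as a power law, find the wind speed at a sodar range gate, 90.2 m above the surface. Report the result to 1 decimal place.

29.2 km/h

First find α: α = ln(V₂/V₁)/ln(z₂/z₁) = ln(28.5/24.3)/ln(72.0/15.0) = 0.15943/1.56862 = 0.1016
Extrapolate from 72.0 m to 90.2 m: V₃ = 28.5 × (90.2/72.0)^0.1016 = 28.5 × 1.0232 = 29.1603 km/h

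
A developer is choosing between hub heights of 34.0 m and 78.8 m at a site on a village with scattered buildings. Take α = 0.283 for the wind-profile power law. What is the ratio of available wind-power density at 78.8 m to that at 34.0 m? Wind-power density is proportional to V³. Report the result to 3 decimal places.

2.041

Speed ratio: V_B/V_A = (z_B/z_A)^α = (78.8/34.0)^0.283 = (2.3176)^0.283 = 1.26855
Power-density ratio: P_B/P_A = (V_B/V_A)³ = (1.26855)³ = 2.04139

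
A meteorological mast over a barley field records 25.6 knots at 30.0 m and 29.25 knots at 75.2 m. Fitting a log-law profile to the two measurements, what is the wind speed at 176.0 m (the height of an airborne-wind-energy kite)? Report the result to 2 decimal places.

Log law: V ∝ ln(z/z₀). From the pair, with r = V₁/V₂ = 0.87521,
ln z₀ = (ln z₁ − r·ln z₂)/(1 − r) = (3.4012 − 0.87521×4.3202)/0.12479 = -3.0441 → z₀ = 0.04764 m
V₃ = V₁ · ln(z₃/z₀)/ln(z₁/z₀) = 25.6 × 8.2146/6.4453 = 32.6274 knots

32.63 knots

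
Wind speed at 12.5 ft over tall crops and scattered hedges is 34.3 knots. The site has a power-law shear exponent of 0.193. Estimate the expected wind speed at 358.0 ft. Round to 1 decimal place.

65.5 knots

Power-law profile: V₂ = V₁ · (z₂/z₁)^α
V₂ = 34.3 × (358.0/12.5)^0.193 = 34.3 × (28.6400)^0.193
    = 34.3 × 1.9107 = 65.5375 knots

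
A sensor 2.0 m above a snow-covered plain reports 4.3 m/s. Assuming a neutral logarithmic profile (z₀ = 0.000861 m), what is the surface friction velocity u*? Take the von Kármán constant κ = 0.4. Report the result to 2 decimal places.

Log law: V(z) = (u*/κ) · ln(z/z₀) ⇒ u* = κ · V / ln(z/z₀)
u* = 0.4 × 4.3 / ln(2.0/0.000861) = 0.4 × 4.3 / 7.7506
   = 1.7200 / 7.7506 = 0.2219 m/s

u* ≈ 0.22 m/s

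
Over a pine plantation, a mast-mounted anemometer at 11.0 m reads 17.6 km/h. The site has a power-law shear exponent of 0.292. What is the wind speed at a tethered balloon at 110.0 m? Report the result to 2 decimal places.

34.48 km/h

Power-law profile: V₂ = V₁ · (z₂/z₁)^α
V₂ = 17.6 × (110.0/11.0)^0.292 = 17.6 × (10.0000)^0.292
    = 17.6 × 1.9588 = 34.4757 km/h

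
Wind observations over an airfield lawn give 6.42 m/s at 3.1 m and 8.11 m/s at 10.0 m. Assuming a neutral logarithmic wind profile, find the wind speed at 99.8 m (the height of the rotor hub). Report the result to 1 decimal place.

11.4 m/s

Log law: V ∝ ln(z/z₀). From the pair, with r = V₁/V₂ = 0.79162,
ln z₀ = (ln z₁ − r·ln z₂)/(1 − r) = (1.1314 − 0.79162×2.3026)/0.20838 = -3.3177 → z₀ = 0.03624 m
V₃ = V₁ · ln(z₃/z₀)/ln(z₁/z₀) = 6.42 × 7.9209/4.4491 = 11.4297 m/s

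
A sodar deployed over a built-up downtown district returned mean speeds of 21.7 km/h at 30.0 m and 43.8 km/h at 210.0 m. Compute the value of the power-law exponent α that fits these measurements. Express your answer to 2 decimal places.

α ≈ 0.36

Power law: V₂/V₁ = (z₂/z₁)^α ⇒ α = ln(V₂/V₁) / ln(z₂/z₁)
α = ln(43.8/21.7) / ln(210.0/30.0) = ln(2.0184) / ln(7.0000)
  = 0.70232 / 1.94591 = 0.36092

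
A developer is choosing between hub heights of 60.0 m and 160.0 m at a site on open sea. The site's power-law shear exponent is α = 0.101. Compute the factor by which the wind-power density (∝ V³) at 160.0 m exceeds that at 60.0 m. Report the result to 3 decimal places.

1.346

Speed ratio: V_B/V_A = (z_B/z_A)^α = (160.0/60.0)^0.101 = (2.6667)^0.101 = 1.10414
Power-density ratio: P_B/P_A = (V_B/V_A)³ = (1.10414)³ = 1.34607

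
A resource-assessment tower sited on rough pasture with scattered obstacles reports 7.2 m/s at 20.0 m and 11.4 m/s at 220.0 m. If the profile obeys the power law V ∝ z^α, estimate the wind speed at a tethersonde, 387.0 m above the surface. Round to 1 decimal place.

First find α: α = ln(V₂/V₁)/ln(z₂/z₁) = ln(11.4/7.2)/ln(220.0/20.0) = 0.45953/2.39790 = 0.1916
Extrapolate from 220.0 m to 387.0 m: V₃ = 11.4 × (387.0/220.0)^0.1916 = 11.4 × 1.1143 = 12.7032 m/s

12.7 m/s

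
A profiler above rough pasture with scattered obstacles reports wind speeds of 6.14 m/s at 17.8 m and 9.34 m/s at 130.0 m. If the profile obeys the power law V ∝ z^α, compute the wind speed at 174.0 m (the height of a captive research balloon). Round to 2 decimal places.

9.93 m/s

First find α: α = ln(V₂/V₁)/ln(z₂/z₁) = ln(9.34/6.14)/ln(130.0/17.8) = 0.41948/1.98834 = 0.2110
Extrapolate from 130.0 m to 174.0 m: V₃ = 9.34 × (174.0/130.0)^0.2110 = 9.34 × 1.0634 = 9.9325 m/s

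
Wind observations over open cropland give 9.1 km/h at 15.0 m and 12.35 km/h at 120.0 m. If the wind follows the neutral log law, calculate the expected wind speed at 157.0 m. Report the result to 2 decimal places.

12.77 km/h

Log law: V ∝ ln(z/z₀). From the pair, with r = V₁/V₂ = 0.73684,
ln z₀ = (ln z₁ − r·ln z₂)/(1 − r) = (2.7081 − 0.73684×4.7875)/0.26316 = -3.1144 → z₀ = 0.04441 m
V₃ = V₁ · ln(z₃/z₀)/ln(z₁/z₀) = 9.1 × 8.1706/5.8224 = 12.7700 km/h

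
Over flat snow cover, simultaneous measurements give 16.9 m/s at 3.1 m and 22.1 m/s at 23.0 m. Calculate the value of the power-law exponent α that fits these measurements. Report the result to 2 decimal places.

α ≈ 0.13

Power law: V₂/V₁ = (z₂/z₁)^α ⇒ α = ln(V₂/V₁) / ln(z₂/z₁)
α = ln(22.1/16.9) / ln(23.0/3.1) = ln(1.3077) / ln(7.4194)
  = 0.26826 / 2.00409 = 0.13386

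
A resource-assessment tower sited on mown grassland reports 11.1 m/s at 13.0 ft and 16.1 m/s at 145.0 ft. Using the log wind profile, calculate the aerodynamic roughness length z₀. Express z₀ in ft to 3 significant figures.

Log law: V(z) ∝ ln(z/z₀). With r = V₁/V₂ = 11.1/16.1 = 0.68944,
r · ln(z₂/z₀) = ln(z₁/z₀) ⇒ ln z₀ = (ln z₁ − r·ln z₂)/(1 − r)
ln z₀ = (2.56495 − 0.68944×4.97673) / 0.31056 = -2.7892
z₀ = exp(-2.7892) = 0.06147 ft

z₀ ≈ 0.0615 ft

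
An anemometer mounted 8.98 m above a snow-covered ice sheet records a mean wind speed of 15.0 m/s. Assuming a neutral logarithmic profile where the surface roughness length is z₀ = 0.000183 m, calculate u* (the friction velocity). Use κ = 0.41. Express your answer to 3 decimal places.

u* ≈ 0.569 m/s

Log law: V(z) = (u*/κ) · ln(z/z₀) ⇒ u* = κ · V / ln(z/z₀)
u* = 0.41 × 15.0 / ln(8.98/0.000183) = 0.41 × 15.0 / 10.8010
   = 6.1500 / 10.8010 = 0.5694 m/s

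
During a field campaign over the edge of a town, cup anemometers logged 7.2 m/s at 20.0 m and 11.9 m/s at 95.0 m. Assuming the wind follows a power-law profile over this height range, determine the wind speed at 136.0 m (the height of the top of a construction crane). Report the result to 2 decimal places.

First find α: α = ln(V₂/V₁)/ln(z₂/z₁) = ln(11.9/7.2)/ln(95.0/20.0) = 0.50246/1.55814 = 0.3225
Extrapolate from 95.0 m to 136.0 m: V₃ = 11.9 × (136.0/95.0)^0.3225 = 11.9 × 1.1227 = 13.3596 m/s

13.36 m/s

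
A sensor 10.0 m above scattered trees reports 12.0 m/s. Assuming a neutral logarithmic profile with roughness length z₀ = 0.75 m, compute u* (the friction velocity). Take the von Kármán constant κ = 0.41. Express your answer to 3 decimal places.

u* ≈ 1.899 m/s

Log law: V(z) = (u*/κ) · ln(z/z₀) ⇒ u* = κ · V / ln(z/z₀)
u* = 0.41 × 12.0 / ln(10.0/0.75) = 0.41 × 12.0 / 2.5903
   = 4.9200 / 2.5903 = 1.8994 m/s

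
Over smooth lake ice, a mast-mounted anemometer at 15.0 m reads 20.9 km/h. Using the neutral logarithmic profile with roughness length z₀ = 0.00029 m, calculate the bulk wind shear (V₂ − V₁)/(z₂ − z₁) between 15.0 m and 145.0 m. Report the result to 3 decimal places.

0.034 km/h/m

Log law: V₂ = V₁ · ln(z₂/z₀)/ln(z₁/z₀) = 20.9 × 13.1224/10.8537 = 25.2686 km/h
ΔV/Δz = (25.2686 − 20.9)/(145.0 − 15.0) = 4.3686/130.0000 = 0.03360 km/h/m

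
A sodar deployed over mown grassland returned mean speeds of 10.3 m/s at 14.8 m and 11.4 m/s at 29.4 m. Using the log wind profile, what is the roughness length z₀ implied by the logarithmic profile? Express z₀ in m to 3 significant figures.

Log law: V(z) ∝ ln(z/z₀). With r = V₁/V₂ = 10.3/11.4 = 0.90351,
r · ln(z₂/z₀) = ln(z₁/z₀) ⇒ ln z₀ = (ln z₁ − r·ln z₂)/(1 − r)
ln z₀ = (2.69463 − 0.90351×3.38099) / 0.09649 = -3.7323
z₀ = exp(-3.7323) = 0.02394 m

z₀ ≈ 0.0239 m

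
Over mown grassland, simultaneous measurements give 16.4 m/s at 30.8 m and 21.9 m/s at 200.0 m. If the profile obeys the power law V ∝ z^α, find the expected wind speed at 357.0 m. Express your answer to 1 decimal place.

First find α: α = ln(V₂/V₁)/ln(z₂/z₁) = ln(21.9/16.4)/ln(200.0/30.8) = 0.28921/1.87080 = 0.1546
Extrapolate from 200.0 m to 357.0 m: V₃ = 21.9 × (357.0/200.0)^0.1546 = 21.9 × 1.0937 = 23.9522 m/s

24.0 m/s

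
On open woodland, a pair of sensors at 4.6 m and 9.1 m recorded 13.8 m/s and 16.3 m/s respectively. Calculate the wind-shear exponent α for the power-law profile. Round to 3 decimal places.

Power law: V₂/V₁ = (z₂/z₁)^α ⇒ α = ln(V₂/V₁) / ln(z₂/z₁)
α = ln(16.3/13.8) / ln(9.1/4.6) = ln(1.1812) / ln(1.9783)
  = 0.16650 / 0.68222 = 0.24405

α ≈ 0.244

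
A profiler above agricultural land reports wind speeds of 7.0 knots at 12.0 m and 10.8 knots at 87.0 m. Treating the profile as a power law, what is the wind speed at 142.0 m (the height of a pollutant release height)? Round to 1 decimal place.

First find α: α = ln(V₂/V₁)/ln(z₂/z₁) = ln(10.8/7.0)/ln(87.0/12.0) = 0.43364/1.98100 = 0.2189
Extrapolate from 87.0 m to 142.0 m: V₃ = 10.8 × (142.0/87.0)^0.2189 = 10.8 × 1.1132 = 12.0226 knots

12.0 knots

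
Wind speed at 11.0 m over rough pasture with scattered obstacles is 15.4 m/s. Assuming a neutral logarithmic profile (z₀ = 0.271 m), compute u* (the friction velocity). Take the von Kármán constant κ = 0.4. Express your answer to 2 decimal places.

u* ≈ 1.66 m/s

Log law: V(z) = (u*/κ) · ln(z/z₀) ⇒ u* = κ · V / ln(z/z₀)
u* = 0.4 × 15.4 / ln(11.0/0.271) = 0.4 × 15.4 / 3.7035
   = 6.1600 / 3.7035 = 1.6633 m/s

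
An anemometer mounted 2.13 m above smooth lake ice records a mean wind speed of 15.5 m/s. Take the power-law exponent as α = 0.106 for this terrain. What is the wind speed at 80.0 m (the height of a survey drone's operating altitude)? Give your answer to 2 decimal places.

22.76 m/s

Power-law profile: V₂ = V₁ · (z₂/z₁)^α
V₂ = 15.5 × (80.0/2.13)^0.106 = 15.5 × (37.5587)^0.106
    = 15.5 × 1.4687 = 22.7641 m/s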